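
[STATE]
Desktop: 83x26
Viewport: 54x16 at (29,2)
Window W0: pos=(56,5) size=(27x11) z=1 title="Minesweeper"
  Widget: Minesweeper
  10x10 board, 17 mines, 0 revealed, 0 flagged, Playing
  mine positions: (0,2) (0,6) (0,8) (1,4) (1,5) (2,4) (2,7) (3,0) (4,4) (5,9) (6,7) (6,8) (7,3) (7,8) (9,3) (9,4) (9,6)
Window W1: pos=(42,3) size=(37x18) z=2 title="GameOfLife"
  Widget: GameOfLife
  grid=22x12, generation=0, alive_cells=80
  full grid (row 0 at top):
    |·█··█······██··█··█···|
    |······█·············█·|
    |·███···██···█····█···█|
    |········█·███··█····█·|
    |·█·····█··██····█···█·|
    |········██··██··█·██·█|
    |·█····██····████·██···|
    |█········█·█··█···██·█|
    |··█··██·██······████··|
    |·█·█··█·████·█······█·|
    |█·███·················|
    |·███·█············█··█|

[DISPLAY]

                                                      
             ┏━━━━━━━━━━━━━━━━━━━━━━━━━━━━━━━━━━━┓    
             ┃ GameOfLife                        ┃    
             ┠───────────────────────────────────┨━━━┓
             ┃Gen: 0                             ┃   ┃
             ┃·█··█······██··█··█···             ┃───┨
             ┃······█·············█·             ┃   ┃
             ┃·███···██···█····█···█             ┃   ┃
             ┃········█·███··█····█·             ┃   ┃
             ┃·█·····█··██····█···█·             ┃   ┃
             ┃········██··██··█·██·█             ┃   ┃
             ┃·█····██····████·██···             ┃   ┃
             ┃█········█·█··█···██·█             ┃   ┃
             ┃··█··██·██······████··             ┃━━━┛
             ┃·█·█··█·████·█······█·             ┃    
             ┃█·███·················             ┃    


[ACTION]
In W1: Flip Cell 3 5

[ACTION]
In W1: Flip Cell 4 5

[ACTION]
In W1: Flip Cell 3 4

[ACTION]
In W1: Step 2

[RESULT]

                                                      
             ┏━━━━━━━━━━━━━━━━━━━━━━━━━━━━━━━━━━━┓    
             ┃ GameOfLife                        ┃    
             ┠───────────────────────────────────┨━━━┓
             ┃Gen: 2                             ┃   ┃
             ┃······················             ┃───┨
             ┃···█·█·█···██·········             ┃   ┃
             ┃·█·······██·██······██             ┃   ┃
             ┃···········███·███·█··             ┃   ┃
             ┃···█··██··██···█··█···             ┃   ┃
             ┃·····█·····█··█···████             ┃   ┃
             ┃···············███··█·             ┃   ┃
             ┃·██··█··██··██·██·····             ┃   ┃
             ┃███··███····██···█·█··             ┃━━━┛
             ┃███···██··█······██···             ┃    
             ┃██·······██·······█···             ┃    


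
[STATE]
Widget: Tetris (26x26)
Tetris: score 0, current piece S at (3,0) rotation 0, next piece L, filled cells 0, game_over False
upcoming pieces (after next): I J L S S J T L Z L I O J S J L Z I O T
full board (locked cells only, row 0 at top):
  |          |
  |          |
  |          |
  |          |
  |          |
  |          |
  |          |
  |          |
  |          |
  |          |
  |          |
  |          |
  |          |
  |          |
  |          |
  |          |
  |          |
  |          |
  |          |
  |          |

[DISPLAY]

    ░░    │Next:          
   ░░     │  ▒            
          │▒▒▒            
          │               
          │               
          │               
          │Score:         
          │0              
          │               
          │               
          │               
          │               
          │               
          │               
          │               
          │               
          │               
          │               
          │               
          │               
          │               
          │               
          │               
          │               
          │               
          │               


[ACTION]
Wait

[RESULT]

          │Next:          
    ░░    │  ▒            
   ░░     │▒▒▒            
          │               
          │               
          │               
          │Score:         
          │0              
          │               
          │               
          │               
          │               
          │               
          │               
          │               
          │               
          │               
          │               
          │               
          │               
          │               
          │               
          │               
          │               
          │               
          │               


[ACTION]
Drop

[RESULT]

          │Next:          
          │  ▒            
    ░░    │▒▒▒            
   ░░     │               
          │               
          │               
          │Score:         
          │0              
          │               
          │               
          │               
          │               
          │               
          │               
          │               
          │               
          │               
          │               
          │               
          │               
          │               
          │               
          │               
          │               
          │               
          │               


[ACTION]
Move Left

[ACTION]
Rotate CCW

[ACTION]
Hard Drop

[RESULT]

     ▒    │Next:          
   ▒▒▒    │████           
          │               
          │               
          │               
          │               
          │Score:         
          │0              
          │               
          │               
          │               
          │               
          │               
          │               
          │               
          │               
          │               
  ░       │               
  ░░      │               
   ░      │               
          │               
          │               
          │               
          │               
          │               
          │               


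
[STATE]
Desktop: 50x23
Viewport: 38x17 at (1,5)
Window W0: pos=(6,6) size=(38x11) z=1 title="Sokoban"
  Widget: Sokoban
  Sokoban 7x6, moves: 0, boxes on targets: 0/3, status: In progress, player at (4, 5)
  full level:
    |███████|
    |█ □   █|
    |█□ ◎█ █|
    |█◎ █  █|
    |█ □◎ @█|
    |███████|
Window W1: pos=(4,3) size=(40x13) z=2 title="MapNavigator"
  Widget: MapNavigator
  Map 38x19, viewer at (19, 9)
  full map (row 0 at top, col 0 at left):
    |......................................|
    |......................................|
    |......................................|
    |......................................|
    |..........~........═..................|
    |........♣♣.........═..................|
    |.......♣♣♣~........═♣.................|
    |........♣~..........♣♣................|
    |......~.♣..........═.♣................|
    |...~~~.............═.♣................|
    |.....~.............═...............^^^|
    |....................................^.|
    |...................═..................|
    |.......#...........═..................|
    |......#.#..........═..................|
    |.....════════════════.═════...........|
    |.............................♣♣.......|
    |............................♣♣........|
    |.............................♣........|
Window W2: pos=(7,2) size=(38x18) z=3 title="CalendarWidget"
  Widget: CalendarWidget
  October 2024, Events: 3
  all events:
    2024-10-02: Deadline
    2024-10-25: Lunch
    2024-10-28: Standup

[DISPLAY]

   ┠──┃            October 2024       
   ┃..┃Mo Tu We Th Fr Sa Su           
   ┃..┃    1  2*  3  4  5  6          
   ┃..┃ 7  8  9 10 11 12 13           
   ┃..┃14 15 16 17 18 19 20           
   ┃..┃21 22 23 24 25* 26 27          
   ┃..┃28* 29 30 31                   
   ┃..┃                               
   ┃..┃                               
   ┃..┃                               
   ┗━━┃                               
     ┗┃                               
      ┃                               
      ┃                               
      ┗━━━━━━━━━━━━━━━━━━━━━━━━━━━━━━━
                                      
                                      


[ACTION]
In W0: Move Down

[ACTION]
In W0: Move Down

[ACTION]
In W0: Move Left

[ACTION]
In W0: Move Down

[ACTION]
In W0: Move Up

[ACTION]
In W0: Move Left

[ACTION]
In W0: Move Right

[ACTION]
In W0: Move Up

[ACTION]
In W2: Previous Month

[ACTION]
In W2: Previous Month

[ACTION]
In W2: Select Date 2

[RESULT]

   ┠──┃            August 2024        
   ┃..┃Mo Tu We Th Fr Sa Su           
   ┃..┃          1 [ 2]  3  4         
   ┃..┃ 5  6  7  8  9 10 11           
   ┃..┃12 13 14 15 16 17 18           
   ┃..┃19 20 21 22 23 24 25           
   ┃..┃26 27 28 29 30 31              
   ┃..┃                               
   ┃..┃                               
   ┃..┃                               
   ┗━━┃                               
     ┗┃                               
      ┃                               
      ┃                               
      ┗━━━━━━━━━━━━━━━━━━━━━━━━━━━━━━━
                                      
                                      


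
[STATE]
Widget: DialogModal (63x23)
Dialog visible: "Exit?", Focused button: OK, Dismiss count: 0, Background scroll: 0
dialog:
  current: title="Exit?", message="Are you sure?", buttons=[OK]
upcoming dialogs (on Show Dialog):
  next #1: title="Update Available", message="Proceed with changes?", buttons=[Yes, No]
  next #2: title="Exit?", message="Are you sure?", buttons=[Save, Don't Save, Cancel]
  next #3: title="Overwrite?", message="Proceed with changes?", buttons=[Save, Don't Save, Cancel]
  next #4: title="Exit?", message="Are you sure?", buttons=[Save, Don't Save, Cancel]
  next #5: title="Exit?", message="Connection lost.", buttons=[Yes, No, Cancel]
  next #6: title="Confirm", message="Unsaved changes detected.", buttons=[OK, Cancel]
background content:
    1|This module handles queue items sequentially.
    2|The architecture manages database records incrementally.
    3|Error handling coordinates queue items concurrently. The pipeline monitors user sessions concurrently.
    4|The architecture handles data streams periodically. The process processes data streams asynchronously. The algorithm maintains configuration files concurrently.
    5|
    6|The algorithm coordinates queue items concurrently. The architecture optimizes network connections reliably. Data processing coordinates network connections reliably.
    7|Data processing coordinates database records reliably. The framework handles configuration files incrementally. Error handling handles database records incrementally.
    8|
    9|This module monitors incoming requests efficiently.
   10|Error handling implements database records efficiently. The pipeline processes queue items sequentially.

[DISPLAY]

This module handles queue items sequentially.                  
The architecture manages database records incrementally.       
Error handling coordinates queue items concurrently. The pipeli
The architecture handles data streams periodically. The process
                                                               
The algorithm coordinates queue items concurrently. The archite
Data processing coordinates database records reliably. The fram
                                                               
This module monitors incoming requests efficiently.            
Error handling implemen┌───────────────┐ds efficiently. The pip
                       │     Exit?     │                       
                       │ Are you sure? │                       
                       │      [OK]     │                       
                       └───────────────┘                       
                                                               
                                                               
                                                               
                                                               
                                                               
                                                               
                                                               
                                                               
                                                               


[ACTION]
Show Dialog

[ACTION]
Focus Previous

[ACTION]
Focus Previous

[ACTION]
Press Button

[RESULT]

This module handles queue items sequentially.                  
The architecture manages database records incrementally.       
Error handling coordinates queue items concurrently. The pipeli
The architecture handles data streams periodically. The process
                                                               
The algorithm coordinates queue items concurrently. The archite
Data processing coordinates database records reliably. The fram
                                                               
This module monitors incoming requests efficiently.            
Error handling implements database records efficiently. The pip
                                                               
                                                               
                                                               
                                                               
                                                               
                                                               
                                                               
                                                               
                                                               
                                                               
                                                               
                                                               
                                                               


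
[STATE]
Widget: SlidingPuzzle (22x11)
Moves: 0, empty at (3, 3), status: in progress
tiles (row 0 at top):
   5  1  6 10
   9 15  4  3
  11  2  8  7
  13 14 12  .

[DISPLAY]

┌────┬────┬────┬────┐ 
│  5 │  1 │  6 │ 10 │ 
├────┼────┼────┼────┤ 
│  9 │ 15 │  4 │  3 │ 
├────┼────┼────┼────┤ 
│ 11 │  2 │  8 │  7 │ 
├────┼────┼────┼────┤ 
│ 13 │ 14 │ 12 │    │ 
└────┴────┴────┴────┘ 
Moves: 0              
                      


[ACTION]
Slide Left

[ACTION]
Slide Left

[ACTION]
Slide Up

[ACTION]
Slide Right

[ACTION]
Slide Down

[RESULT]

┌────┬────┬────┬────┐ 
│  5 │  1 │  6 │ 10 │ 
├────┼────┼────┼────┤ 
│  9 │ 15 │  4 │  3 │ 
├────┼────┼────┼────┤ 
│ 11 │  2 │    │  7 │ 
├────┼────┼────┼────┤ 
│ 13 │ 14 │  8 │ 12 │ 
└────┴────┴────┴────┘ 
Moves: 2              
                      


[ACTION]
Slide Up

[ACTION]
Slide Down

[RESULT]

┌────┬────┬────┬────┐ 
│  5 │  1 │  6 │ 10 │ 
├────┼────┼────┼────┤ 
│  9 │ 15 │  4 │  3 │ 
├────┼────┼────┼────┤ 
│ 11 │  2 │    │  7 │ 
├────┼────┼────┼────┤ 
│ 13 │ 14 │  8 │ 12 │ 
└────┴────┴────┴────┘ 
Moves: 4              
                      


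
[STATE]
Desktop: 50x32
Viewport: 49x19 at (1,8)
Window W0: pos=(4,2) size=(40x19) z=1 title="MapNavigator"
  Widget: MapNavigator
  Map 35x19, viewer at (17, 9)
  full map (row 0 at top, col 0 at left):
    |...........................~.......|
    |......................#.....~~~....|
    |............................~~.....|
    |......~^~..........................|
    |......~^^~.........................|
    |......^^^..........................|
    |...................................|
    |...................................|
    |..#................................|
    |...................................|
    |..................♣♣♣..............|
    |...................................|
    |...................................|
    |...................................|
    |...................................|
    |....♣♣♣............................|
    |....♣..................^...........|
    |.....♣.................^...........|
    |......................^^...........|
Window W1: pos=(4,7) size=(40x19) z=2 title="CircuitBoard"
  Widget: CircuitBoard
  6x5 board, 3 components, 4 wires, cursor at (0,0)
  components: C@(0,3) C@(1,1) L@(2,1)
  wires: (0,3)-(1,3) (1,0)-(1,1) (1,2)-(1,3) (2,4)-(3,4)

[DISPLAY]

   ┃ CircuitBoard                         ┃      
   ┠──────────────────────────────────────┨      
   ┃   0 1 2 3 4 5                        ┃      
   ┃0  [.]          C                     ┃      
   ┃                │                     ┃      
   ┃1   · ─ C   · ─ ·                     ┃      
   ┃                                      ┃      
   ┃2       L           ·                 ┃      
   ┃                    │                 ┃      
   ┃3                   ·                 ┃      
   ┃                                      ┃      
   ┃4                                     ┃      
   ┃Cursor: (0,0)                         ┃      
   ┃                                      ┃      
   ┃                                      ┃      
   ┃                                      ┃      
   ┃                                      ┃      
   ┗━━━━━━━━━━━━━━━━━━━━━━━━━━━━━━━━━━━━━━┛      
                                                 


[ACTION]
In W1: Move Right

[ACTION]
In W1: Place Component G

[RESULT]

   ┃ CircuitBoard                         ┃      
   ┠──────────────────────────────────────┨      
   ┃   0 1 2 3 4 5                        ┃      
   ┃0      [G]      C                     ┃      
   ┃                │                     ┃      
   ┃1   · ─ C   · ─ ·                     ┃      
   ┃                                      ┃      
   ┃2       L           ·                 ┃      
   ┃                    │                 ┃      
   ┃3                   ·                 ┃      
   ┃                                      ┃      
   ┃4                                     ┃      
   ┃Cursor: (0,1)                         ┃      
   ┃                                      ┃      
   ┃                                      ┃      
   ┃                                      ┃      
   ┃                                      ┃      
   ┗━━━━━━━━━━━━━━━━━━━━━━━━━━━━━━━━━━━━━━┛      
                                                 


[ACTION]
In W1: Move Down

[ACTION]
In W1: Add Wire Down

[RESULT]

   ┃ CircuitBoard                         ┃      
   ┠──────────────────────────────────────┨      
   ┃   0 1 2 3 4 5                        ┃      
   ┃0       G       C                     ┃      
   ┃                │                     ┃      
   ┃1   · ─[C]  · ─ ·                     ┃      
   ┃        │                             ┃      
   ┃2       L           ·                 ┃      
   ┃                    │                 ┃      
   ┃3                   ·                 ┃      
   ┃                                      ┃      
   ┃4                                     ┃      
   ┃Cursor: (1,1)                         ┃      
   ┃                                      ┃      
   ┃                                      ┃      
   ┃                                      ┃      
   ┃                                      ┃      
   ┗━━━━━━━━━━━━━━━━━━━━━━━━━━━━━━━━━━━━━━┛      
                                                 


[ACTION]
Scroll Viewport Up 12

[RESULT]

                                                 
                                                 
   ┏━━━━━━━━━━━━━━━━━━━━━━━━━━━━━━━━━━━━━━┓      
   ┃ MapNavigator                         ┃      
   ┠──────────────────────────────────────┨      
   ┃  ............................~~..... ┃      
   ┃  ......~^~.......................... ┃      
   ┏━━━━━━━━━━━━━━━━━━━━━━━━━━━━━━━━━━━━━━┓      
   ┃ CircuitBoard                         ┃      
   ┠──────────────────────────────────────┨      
   ┃   0 1 2 3 4 5                        ┃      
   ┃0       G       C                     ┃      
   ┃                │                     ┃      
   ┃1   · ─[C]  · ─ ·                     ┃      
   ┃        │                             ┃      
   ┃2       L           ·                 ┃      
   ┃                    │                 ┃      
   ┃3                   ·                 ┃      
   ┃                                      ┃      


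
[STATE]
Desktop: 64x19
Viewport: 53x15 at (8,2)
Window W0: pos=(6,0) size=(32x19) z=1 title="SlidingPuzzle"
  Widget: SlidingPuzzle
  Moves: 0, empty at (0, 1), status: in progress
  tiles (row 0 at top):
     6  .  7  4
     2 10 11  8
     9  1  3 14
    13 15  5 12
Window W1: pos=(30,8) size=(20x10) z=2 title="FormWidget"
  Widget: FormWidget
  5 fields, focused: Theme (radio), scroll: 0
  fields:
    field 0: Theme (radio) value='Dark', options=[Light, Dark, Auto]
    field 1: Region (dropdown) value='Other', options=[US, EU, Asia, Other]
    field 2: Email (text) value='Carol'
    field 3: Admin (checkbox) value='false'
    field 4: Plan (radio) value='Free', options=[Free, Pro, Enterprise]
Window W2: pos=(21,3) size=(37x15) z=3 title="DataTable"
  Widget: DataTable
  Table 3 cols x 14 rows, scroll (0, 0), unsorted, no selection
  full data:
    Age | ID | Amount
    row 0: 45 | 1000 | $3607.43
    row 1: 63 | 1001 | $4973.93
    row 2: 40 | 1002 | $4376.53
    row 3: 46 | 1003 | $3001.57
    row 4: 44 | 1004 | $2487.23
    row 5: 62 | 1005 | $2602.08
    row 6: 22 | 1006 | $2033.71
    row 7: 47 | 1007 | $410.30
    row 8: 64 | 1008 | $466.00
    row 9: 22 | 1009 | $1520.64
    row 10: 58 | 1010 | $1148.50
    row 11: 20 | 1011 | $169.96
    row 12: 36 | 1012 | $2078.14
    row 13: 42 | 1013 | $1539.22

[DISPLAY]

─────────────────────────────┨                       
────┬────┬───┏━━━━━━━━━━━━━━━━━━━━━━━━━━━━━━━━━━━┓   
  6 │    │  7┃ DataTable                         ┃   
────┼────┼───┠───────────────────────────────────┨   
  2 │ 10 │ 11┃Age│ID  │Amount                    ┃   
────┼────┼───┃───┼────┼────────                  ┃   
  9 │  1 │  3┃45 │1000│$3607.43                  ┃   
────┼────┼───┃63 │1001│$4973.93                  ┃   
 13 │ 15 │  5┃40 │1002│$4376.53                  ┃   
────┴────┴───┃46 │1003│$3001.57                  ┃   
oves: 0      ┃44 │1004│$2487.23                  ┃   
             ┃62 │1005│$2602.08                  ┃   
             ┃22 │1006│$2033.71                  ┃   
             ┃47 │1007│$410.30                   ┃   
             ┃64 │1008│$466.00                   ┃   


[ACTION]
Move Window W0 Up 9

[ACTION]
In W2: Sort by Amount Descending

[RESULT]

─────────────────────────────┨                       
────┬────┬───┏━━━━━━━━━━━━━━━━━━━━━━━━━━━━━━━━━━━┓   
  6 │    │  7┃ DataTable                         ┃   
────┼────┼───┠───────────────────────────────────┨   
  2 │ 10 │ 11┃Age│ID  │Amount ▼                  ┃   
────┼────┼───┃───┼────┼────────                  ┃   
  9 │  1 │  3┃63 │1001│$4973.93                  ┃   
────┼────┼───┃40 │1002│$4376.53                  ┃   
 13 │ 15 │  5┃45 │1000│$3607.43                  ┃   
────┴────┴───┃46 │1003│$3001.57                  ┃   
oves: 0      ┃62 │1005│$2602.08                  ┃   
             ┃44 │1004│$2487.23                  ┃   
             ┃36 │1012│$2078.14                  ┃   
             ┃22 │1006│$2033.71                  ┃   
             ┃42 │1013│$1539.22                  ┃   


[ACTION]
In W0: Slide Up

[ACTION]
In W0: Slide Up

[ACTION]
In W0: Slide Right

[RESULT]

─────────────────────────────┨                       
────┬────┬───┏━━━━━━━━━━━━━━━━━━━━━━━━━━━━━━━━━━━┓   
  6 │ 10 │  7┃ DataTable                         ┃   
────┼────┼───┠───────────────────────────────────┨   
  2 │  1 │ 11┃Age│ID  │Amount ▼                  ┃   
────┼────┼───┃───┼────┼────────                  ┃   
    │  9 │  3┃63 │1001│$4973.93                  ┃   
────┼────┼───┃40 │1002│$4376.53                  ┃   
 13 │ 15 │  5┃45 │1000│$3607.43                  ┃   
────┴────┴───┃46 │1003│$3001.57                  ┃   
oves: 3      ┃62 │1005│$2602.08                  ┃   
             ┃44 │1004│$2487.23                  ┃   
             ┃36 │1012│$2078.14                  ┃   
             ┃22 │1006│$2033.71                  ┃   
             ┃42 │1013│$1539.22                  ┃   


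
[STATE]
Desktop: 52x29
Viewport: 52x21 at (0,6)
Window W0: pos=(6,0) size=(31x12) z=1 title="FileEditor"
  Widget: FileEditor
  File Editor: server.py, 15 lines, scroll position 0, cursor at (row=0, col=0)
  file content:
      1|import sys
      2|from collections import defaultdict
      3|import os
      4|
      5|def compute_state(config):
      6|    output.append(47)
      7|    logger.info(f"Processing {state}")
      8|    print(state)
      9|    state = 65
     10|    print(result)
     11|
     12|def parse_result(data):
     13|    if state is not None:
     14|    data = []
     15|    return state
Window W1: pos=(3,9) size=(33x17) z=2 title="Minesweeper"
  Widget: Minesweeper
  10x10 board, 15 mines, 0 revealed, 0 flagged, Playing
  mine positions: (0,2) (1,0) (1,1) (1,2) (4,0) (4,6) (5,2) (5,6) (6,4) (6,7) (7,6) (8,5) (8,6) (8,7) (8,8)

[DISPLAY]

      ┃                            ░┃               
      ┃def compute_state(config):  ░┃               
      ┃    output.append(47)       ░┃               
   ┏━━━━━━━━━━━━━━━━━━━━━━━━━━━━━━━┓┃               
   ┃ Minesweeper                   ┃┃               
   ┠───────────────────────────────┨┛               
   ┃■■■■■■■■■■                     ┃                
   ┃■■■■■■■■■■                     ┃                
   ┃■■■■■■■■■■                     ┃                
   ┃■■■■■■■■■■                     ┃                
   ┃■■■■■■■■■■                     ┃                
   ┃■■■■■■■■■■                     ┃                
   ┃■■■■■■■■■■                     ┃                
   ┃■■■■■■■■■■                     ┃                
   ┃■■■■■■■■■■                     ┃                
   ┃■■■■■■■■■■                     ┃                
   ┃                               ┃                
   ┃                               ┃                
   ┃                               ┃                
   ┗━━━━━━━━━━━━━━━━━━━━━━━━━━━━━━━┛                
                                                    


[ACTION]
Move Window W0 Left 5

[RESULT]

 ┃                            ░┃                    
 ┃def compute_state(config):  ░┃                    
 ┃    output.append(47)       ░┃                    
 ┃ ┏━━━━━━━━━━━━━━━━━━━━━━━━━━━━━━━┓                
 ┃ ┃ Minesweeper                   ┃                
 ┗━┠───────────────────────────────┨                
   ┃■■■■■■■■■■                     ┃                
   ┃■■■■■■■■■■                     ┃                
   ┃■■■■■■■■■■                     ┃                
   ┃■■■■■■■■■■                     ┃                
   ┃■■■■■■■■■■                     ┃                
   ┃■■■■■■■■■■                     ┃                
   ┃■■■■■■■■■■                     ┃                
   ┃■■■■■■■■■■                     ┃                
   ┃■■■■■■■■■■                     ┃                
   ┃■■■■■■■■■■                     ┃                
   ┃                               ┃                
   ┃                               ┃                
   ┃                               ┃                
   ┗━━━━━━━━━━━━━━━━━━━━━━━━━━━━━━━┛                
                                                    


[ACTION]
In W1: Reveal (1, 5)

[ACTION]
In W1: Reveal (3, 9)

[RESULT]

 ┃                            ░┃                    
 ┃def compute_state(config):  ░┃                    
 ┃    output.append(47)       ░┃                    
 ┃ ┏━━━━━━━━━━━━━━━━━━━━━━━━━━━━━━━┓                
 ┃ ┃ Minesweeper                   ┃                
 ┗━┠───────────────────────────────┨                
   ┃■■■2                           ┃                
   ┃■■■2                           ┃                
   ┃■321                           ┃                
   ┃■1   111                       ┃                
   ┃■211 2■2                       ┃                
   ┃■■■213■31                      ┃                
   ┃■■■■■■■■1                      ┃                
   ┃■■■■■■■■31                     ┃                
   ┃■■■■■■■■■■                     ┃                
   ┃■■■■■■■■■■                     ┃                
   ┃                               ┃                
   ┃                               ┃                
   ┃                               ┃                
   ┗━━━━━━━━━━━━━━━━━━━━━━━━━━━━━━━┛                
                                                    


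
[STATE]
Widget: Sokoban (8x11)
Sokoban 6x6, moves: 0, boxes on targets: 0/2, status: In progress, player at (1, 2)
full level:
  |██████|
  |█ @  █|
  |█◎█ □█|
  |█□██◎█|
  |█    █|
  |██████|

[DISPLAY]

██████  
█ @  █  
█◎█ □█  
█□██◎█  
█    █  
██████  
Moves: 0
        
        
        
        


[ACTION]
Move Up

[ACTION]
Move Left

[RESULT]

██████  
█@   █  
█◎█ □█  
█□██◎█  
█    █  
██████  
Moves: 1
        
        
        
        


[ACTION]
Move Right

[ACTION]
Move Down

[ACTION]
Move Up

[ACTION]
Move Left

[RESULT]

██████  
█@   █  
█◎█ □█  
█□██◎█  
█    █  
██████  
Moves: 3
        
        
        
        


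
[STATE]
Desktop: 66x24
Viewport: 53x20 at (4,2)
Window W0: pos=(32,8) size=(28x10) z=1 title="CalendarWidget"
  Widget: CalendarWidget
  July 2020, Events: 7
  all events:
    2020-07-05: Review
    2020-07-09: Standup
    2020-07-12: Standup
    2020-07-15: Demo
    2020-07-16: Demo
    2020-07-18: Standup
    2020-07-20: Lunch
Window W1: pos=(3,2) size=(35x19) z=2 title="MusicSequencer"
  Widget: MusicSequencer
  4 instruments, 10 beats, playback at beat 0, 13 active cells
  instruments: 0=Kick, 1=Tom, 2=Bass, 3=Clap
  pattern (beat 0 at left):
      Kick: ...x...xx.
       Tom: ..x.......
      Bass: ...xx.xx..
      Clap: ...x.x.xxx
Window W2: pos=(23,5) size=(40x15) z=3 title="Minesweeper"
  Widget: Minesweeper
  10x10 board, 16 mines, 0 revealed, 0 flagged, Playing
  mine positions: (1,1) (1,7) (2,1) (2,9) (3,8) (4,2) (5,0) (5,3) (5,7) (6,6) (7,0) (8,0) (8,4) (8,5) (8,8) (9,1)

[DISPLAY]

━━━━━━━━━━━━━━━━━━━━━━━━━━━━━━━━━┓                   
 MusicSequencer                  ┃                   
─────────────────────────────────┨                   
     ▼123456789    ┏━━━━━━━━━━━━━━━━━━━━━━━━━━━━━━━━━
 Kick···█···██·    ┃ Minesweeper                     
  Tom··█·······    ┠─────────────────────────────────
 Bass···██·██··    ┃■■■■■■■■■■                       
 Clap···█·█·███    ┃■■■■■■■■■■                       
                   ┃■■■■■■■■■■                       
                   ┃■■■■■■■■■■                       
                   ┃■■■■■■■■■■                       
                   ┃■■■■■■■■■■                       
                   ┃■■■■■■■■■■                       
                   ┃■■■■■■■■■■                       
                   ┃■■■■■■■■■■                       
                   ┃■■■■■■■■■■                       
                   ┃                                 
                   ┗━━━━━━━━━━━━━━━━━━━━━━━━━━━━━━━━━
━━━━━━━━━━━━━━━━━━━━━━━━━━━━━━━━━┛                   
                                                     


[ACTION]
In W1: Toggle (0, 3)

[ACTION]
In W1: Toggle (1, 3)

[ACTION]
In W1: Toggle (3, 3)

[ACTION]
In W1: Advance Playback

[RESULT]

━━━━━━━━━━━━━━━━━━━━━━━━━━━━━━━━━┓                   
 MusicSequencer                  ┃                   
─────────────────────────────────┨                   
     0▼23456789    ┏━━━━━━━━━━━━━━━━━━━━━━━━━━━━━━━━━
 Kick·······██·    ┃ Minesweeper                     
  Tom··██······    ┠─────────────────────────────────
 Bass···██·██··    ┃■■■■■■■■■■                       
 Clap·····█·███    ┃■■■■■■■■■■                       
                   ┃■■■■■■■■■■                       
                   ┃■■■■■■■■■■                       
                   ┃■■■■■■■■■■                       
                   ┃■■■■■■■■■■                       
                   ┃■■■■■■■■■■                       
                   ┃■■■■■■■■■■                       
                   ┃■■■■■■■■■■                       
                   ┃■■■■■■■■■■                       
                   ┃                                 
                   ┗━━━━━━━━━━━━━━━━━━━━━━━━━━━━━━━━━
━━━━━━━━━━━━━━━━━━━━━━━━━━━━━━━━━┛                   
                                                     


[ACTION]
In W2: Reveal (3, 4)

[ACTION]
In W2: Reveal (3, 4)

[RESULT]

━━━━━━━━━━━━━━━━━━━━━━━━━━━━━━━━━┓                   
 MusicSequencer                  ┃                   
─────────────────────────────────┨                   
     0▼23456789    ┏━━━━━━━━━━━━━━━━━━━━━━━━━━━━━━━━━
 Kick·······██·    ┃ Minesweeper                     
  Tom··██······    ┠─────────────────────────────────
 Bass···██·██··    ┃■■1   1■■■                       
 Clap·····█·███    ┃■■2   1■■■                       
                   ┃■■2   12■■                       
                   ┃■■21   1■■                       
                   ┃■■■21 12■■                       
                   ┃■■■■112■■■                       
                   ┃■■■■■■■■■■                       
                   ┃■■■■■■■■■■                       
                   ┃■■■■■■■■■■                       
                   ┃■■■■■■■■■■                       
                   ┃                                 
                   ┗━━━━━━━━━━━━━━━━━━━━━━━━━━━━━━━━━
━━━━━━━━━━━━━━━━━━━━━━━━━━━━━━━━━┛                   
                                                     
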